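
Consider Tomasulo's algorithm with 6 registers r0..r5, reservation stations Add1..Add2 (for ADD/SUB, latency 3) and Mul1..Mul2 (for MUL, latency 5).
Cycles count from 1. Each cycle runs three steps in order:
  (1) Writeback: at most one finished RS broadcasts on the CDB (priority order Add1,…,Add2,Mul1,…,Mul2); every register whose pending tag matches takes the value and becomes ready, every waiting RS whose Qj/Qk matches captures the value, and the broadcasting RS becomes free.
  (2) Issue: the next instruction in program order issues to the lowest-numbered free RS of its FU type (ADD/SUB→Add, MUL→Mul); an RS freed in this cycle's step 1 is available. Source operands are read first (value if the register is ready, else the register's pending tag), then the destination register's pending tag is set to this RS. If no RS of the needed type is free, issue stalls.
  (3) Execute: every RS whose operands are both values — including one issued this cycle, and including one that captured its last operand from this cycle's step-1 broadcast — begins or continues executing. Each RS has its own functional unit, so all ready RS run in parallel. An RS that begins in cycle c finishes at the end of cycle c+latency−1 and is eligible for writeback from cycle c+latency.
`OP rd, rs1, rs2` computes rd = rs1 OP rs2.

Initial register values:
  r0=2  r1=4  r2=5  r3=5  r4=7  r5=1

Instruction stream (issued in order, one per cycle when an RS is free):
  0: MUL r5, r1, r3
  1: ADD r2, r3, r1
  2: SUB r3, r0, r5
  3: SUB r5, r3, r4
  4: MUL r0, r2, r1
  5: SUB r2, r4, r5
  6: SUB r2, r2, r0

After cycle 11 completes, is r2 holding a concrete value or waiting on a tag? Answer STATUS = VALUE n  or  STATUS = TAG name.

cycle 1: issue MUL r5<-Mul1 // r0:2,r1:4,r2:5,r3:5,r4:7,r5:Mul1
cycle 2: issue ADD r2<-Add1 // r0:2,r1:4,r2:Add1,r3:5,r4:7,r5:Mul1
cycle 3: issue SUB r3<-Add2 // r0:2,r1:4,r2:Add1,r3:Add2,r4:7,r5:Mul1
cycle 4: stall // r0:2,r1:4,r2:Add1,r3:Add2,r4:7,r5:Mul1
cycle 5: CDB Add1=9; issue SUB r5<-Add1 // r0:2,r1:4,r2:9,r3:Add2,r4:7,r5:Add1
cycle 6: CDB Mul1=20; issue MUL r0<-Mul1 // r0:Mul1,r1:4,r2:9,r3:Add2,r4:7,r5:Add1
cycle 7: stall // r0:Mul1,r1:4,r2:9,r3:Add2,r4:7,r5:Add1
cycle 8: stall // r0:Mul1,r1:4,r2:9,r3:Add2,r4:7,r5:Add1
cycle 9: CDB Add2=-18; issue SUB r2<-Add2 // r0:Mul1,r1:4,r2:Add2,r3:-18,r4:7,r5:Add1
cycle 10: stall // r0:Mul1,r1:4,r2:Add2,r3:-18,r4:7,r5:Add1
cycle 11: CDB Mul1=36; stall // r0:36,r1:4,r2:Add2,r3:-18,r4:7,r5:Add1

STATUS = TAG Add2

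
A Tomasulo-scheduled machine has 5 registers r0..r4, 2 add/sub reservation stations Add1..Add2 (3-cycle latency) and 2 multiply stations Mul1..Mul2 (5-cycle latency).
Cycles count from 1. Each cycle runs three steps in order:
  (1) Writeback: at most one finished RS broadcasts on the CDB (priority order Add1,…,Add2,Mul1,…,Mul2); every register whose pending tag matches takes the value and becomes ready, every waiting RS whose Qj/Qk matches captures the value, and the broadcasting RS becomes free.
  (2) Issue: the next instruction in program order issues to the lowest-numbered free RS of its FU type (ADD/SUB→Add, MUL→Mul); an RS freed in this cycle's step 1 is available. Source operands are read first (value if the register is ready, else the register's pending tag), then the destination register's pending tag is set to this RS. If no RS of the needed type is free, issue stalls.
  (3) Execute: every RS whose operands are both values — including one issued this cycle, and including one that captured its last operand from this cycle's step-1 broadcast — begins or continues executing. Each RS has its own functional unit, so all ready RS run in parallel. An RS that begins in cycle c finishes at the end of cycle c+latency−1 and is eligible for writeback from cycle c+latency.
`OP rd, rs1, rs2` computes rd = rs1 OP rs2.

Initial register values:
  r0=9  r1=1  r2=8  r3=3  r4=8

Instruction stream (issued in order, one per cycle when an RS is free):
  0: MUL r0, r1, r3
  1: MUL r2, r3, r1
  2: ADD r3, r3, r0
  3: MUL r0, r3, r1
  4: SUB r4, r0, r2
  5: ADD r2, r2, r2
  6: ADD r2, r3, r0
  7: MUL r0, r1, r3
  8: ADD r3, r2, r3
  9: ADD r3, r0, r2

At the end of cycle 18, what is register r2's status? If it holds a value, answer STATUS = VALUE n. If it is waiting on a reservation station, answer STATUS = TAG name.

c1: issue MUL r0<-Mul1 | r0:Mul1,r1:1,r2:8,r3:3,r4:8
c2: issue MUL r2<-Mul2 | r0:Mul1,r1:1,r2:Mul2,r3:3,r4:8
c3: issue ADD r3<-Add1 | r0:Mul1,r1:1,r2:Mul2,r3:Add1,r4:8
c4: stall | r0:Mul1,r1:1,r2:Mul2,r3:Add1,r4:8
c5: stall | r0:Mul1,r1:1,r2:Mul2,r3:Add1,r4:8
c6: CDB Mul1=3; issue MUL r0<-Mul1 | r0:Mul1,r1:1,r2:Mul2,r3:Add1,r4:8
c7: CDB Mul2=3; issue SUB r4<-Add2 | r0:Mul1,r1:1,r2:3,r3:Add1,r4:Add2
c8: stall | r0:Mul1,r1:1,r2:3,r3:Add1,r4:Add2
c9: CDB Add1=6; issue ADD r2<-Add1 | r0:Mul1,r1:1,r2:Add1,r3:6,r4:Add2
c10: stall | r0:Mul1,r1:1,r2:Add1,r3:6,r4:Add2
c11: stall | r0:Mul1,r1:1,r2:Add1,r3:6,r4:Add2
c12: CDB Add1=6; issue ADD r2<-Add1 | r0:Mul1,r1:1,r2:Add1,r3:6,r4:Add2
c13: issue MUL r0<-Mul2 | r0:Mul2,r1:1,r2:Add1,r3:6,r4:Add2
c14: CDB Mul1=6; stall | r0:Mul2,r1:1,r2:Add1,r3:6,r4:Add2
c15: stall | r0:Mul2,r1:1,r2:Add1,r3:6,r4:Add2
c16: stall | r0:Mul2,r1:1,r2:Add1,r3:6,r4:Add2
c17: CDB Add1=12; issue ADD r3<-Add1 | r0:Mul2,r1:1,r2:12,r3:Add1,r4:Add2
c18: CDB Add2=3; issue ADD r3<-Add2 | r0:Mul2,r1:1,r2:12,r3:Add2,r4:3

STATUS = VALUE 12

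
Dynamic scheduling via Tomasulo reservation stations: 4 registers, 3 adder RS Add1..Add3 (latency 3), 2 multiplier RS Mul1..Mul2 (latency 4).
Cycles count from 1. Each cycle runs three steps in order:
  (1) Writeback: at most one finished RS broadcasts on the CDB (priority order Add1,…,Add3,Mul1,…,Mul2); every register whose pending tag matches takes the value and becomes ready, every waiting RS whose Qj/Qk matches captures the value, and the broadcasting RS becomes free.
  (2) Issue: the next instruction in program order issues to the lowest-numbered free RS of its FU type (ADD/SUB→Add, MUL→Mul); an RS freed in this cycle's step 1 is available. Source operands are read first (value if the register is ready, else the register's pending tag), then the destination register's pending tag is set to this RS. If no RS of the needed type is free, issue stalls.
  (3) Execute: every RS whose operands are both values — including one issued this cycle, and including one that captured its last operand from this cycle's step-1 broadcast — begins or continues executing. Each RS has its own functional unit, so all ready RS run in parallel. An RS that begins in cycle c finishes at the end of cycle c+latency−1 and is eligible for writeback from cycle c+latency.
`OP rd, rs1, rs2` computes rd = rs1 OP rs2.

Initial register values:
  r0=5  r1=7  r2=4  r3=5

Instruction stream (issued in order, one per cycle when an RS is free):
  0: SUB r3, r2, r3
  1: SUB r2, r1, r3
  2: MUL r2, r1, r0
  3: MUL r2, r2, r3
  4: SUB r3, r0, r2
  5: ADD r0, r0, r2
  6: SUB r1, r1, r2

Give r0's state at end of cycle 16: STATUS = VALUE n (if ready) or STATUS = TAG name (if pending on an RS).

STATUS = TAG Add3

  c1: issue SUB r3<-Add1  regs: r0:5,r1:7,r2:4,r3:Add1
  c2: issue SUB r2<-Add2  regs: r0:5,r1:7,r2:Add2,r3:Add1
  c3: issue MUL r2<-Mul1  regs: r0:5,r1:7,r2:Mul1,r3:Add1
  c4: CDB Add1=-1; issue MUL r2<-Mul2  regs: r0:5,r1:7,r2:Mul2,r3:-1
  c5: issue SUB r3<-Add1  regs: r0:5,r1:7,r2:Mul2,r3:Add1
  c6: issue ADD r0<-Add3  regs: r0:Add3,r1:7,r2:Mul2,r3:Add1
  c7: CDB Add2=8; issue SUB r1<-Add2  regs: r0:Add3,r1:Add2,r2:Mul2,r3:Add1
  c8: CDB Mul1=35  regs: r0:Add3,r1:Add2,r2:Mul2,r3:Add1
  c9: -  regs: r0:Add3,r1:Add2,r2:Mul2,r3:Add1
  c10: -  regs: r0:Add3,r1:Add2,r2:Mul2,r3:Add1
  c11: -  regs: r0:Add3,r1:Add2,r2:Mul2,r3:Add1
  c12: CDB Mul2=-35  regs: r0:Add3,r1:Add2,r2:-35,r3:Add1
  c13: -  regs: r0:Add3,r1:Add2,r2:-35,r3:Add1
  c14: -  regs: r0:Add3,r1:Add2,r2:-35,r3:Add1
  c15: CDB Add1=40  regs: r0:Add3,r1:Add2,r2:-35,r3:40
  c16: CDB Add2=42  regs: r0:Add3,r1:42,r2:-35,r3:40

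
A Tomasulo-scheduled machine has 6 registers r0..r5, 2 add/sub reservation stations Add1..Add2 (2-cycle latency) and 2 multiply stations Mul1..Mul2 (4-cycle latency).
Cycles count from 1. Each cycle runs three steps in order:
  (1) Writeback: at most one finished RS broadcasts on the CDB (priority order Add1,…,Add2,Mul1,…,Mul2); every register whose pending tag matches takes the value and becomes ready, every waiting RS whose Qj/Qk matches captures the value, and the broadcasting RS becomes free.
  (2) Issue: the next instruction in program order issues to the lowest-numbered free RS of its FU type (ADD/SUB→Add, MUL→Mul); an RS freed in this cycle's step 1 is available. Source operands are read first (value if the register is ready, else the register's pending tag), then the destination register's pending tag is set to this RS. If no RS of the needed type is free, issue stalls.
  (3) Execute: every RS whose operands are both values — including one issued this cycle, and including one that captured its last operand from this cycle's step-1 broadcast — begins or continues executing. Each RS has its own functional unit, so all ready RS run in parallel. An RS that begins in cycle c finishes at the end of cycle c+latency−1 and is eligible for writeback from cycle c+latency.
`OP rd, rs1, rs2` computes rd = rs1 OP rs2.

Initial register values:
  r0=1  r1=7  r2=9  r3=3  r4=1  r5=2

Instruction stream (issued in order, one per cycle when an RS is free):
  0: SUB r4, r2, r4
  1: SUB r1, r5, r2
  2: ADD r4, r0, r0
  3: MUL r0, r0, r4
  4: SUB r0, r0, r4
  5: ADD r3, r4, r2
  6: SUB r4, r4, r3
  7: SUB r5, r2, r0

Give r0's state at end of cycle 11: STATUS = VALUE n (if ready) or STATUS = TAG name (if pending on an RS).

STATUS = VALUE 0

  c1: issue SUB r4<-Add1  regs: r0:1,r1:7,r2:9,r3:3,r4:Add1,r5:2
  c2: issue SUB r1<-Add2  regs: r0:1,r1:Add2,r2:9,r3:3,r4:Add1,r5:2
  c3: CDB Add1=8; issue ADD r4<-Add1  regs: r0:1,r1:Add2,r2:9,r3:3,r4:Add1,r5:2
  c4: CDB Add2=-7; issue MUL r0<-Mul1  regs: r0:Mul1,r1:-7,r2:9,r3:3,r4:Add1,r5:2
  c5: CDB Add1=2; issue SUB r0<-Add1  regs: r0:Add1,r1:-7,r2:9,r3:3,r4:2,r5:2
  c6: issue ADD r3<-Add2  regs: r0:Add1,r1:-7,r2:9,r3:Add2,r4:2,r5:2
  c7: stall  regs: r0:Add1,r1:-7,r2:9,r3:Add2,r4:2,r5:2
  c8: CDB Add2=11; issue SUB r4<-Add2  regs: r0:Add1,r1:-7,r2:9,r3:11,r4:Add2,r5:2
  c9: CDB Mul1=2; stall  regs: r0:Add1,r1:-7,r2:9,r3:11,r4:Add2,r5:2
  c10: CDB Add2=-9; issue SUB r5<-Add2  regs: r0:Add1,r1:-7,r2:9,r3:11,r4:-9,r5:Add2
  c11: CDB Add1=0  regs: r0:0,r1:-7,r2:9,r3:11,r4:-9,r5:Add2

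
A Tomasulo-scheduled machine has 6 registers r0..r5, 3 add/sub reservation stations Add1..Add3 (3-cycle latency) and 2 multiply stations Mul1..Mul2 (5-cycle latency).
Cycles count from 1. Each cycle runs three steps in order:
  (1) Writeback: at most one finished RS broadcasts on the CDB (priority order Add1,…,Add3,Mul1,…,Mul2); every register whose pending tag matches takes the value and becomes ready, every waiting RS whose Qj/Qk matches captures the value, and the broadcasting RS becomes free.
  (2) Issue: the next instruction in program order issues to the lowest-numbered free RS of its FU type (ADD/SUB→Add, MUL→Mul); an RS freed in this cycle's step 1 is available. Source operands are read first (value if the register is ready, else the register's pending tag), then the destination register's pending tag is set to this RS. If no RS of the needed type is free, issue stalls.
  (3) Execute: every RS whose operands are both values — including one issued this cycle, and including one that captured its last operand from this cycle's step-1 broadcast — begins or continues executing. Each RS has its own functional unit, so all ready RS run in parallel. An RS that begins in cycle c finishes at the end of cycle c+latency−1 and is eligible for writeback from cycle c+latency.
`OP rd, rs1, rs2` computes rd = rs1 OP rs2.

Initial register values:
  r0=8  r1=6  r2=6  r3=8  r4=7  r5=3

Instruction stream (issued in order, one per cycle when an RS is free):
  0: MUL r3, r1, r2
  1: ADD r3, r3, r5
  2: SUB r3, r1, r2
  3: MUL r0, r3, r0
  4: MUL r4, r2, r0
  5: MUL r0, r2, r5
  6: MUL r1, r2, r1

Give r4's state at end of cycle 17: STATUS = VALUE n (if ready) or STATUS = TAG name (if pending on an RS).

c1: issue MUL r3<-Mul1 | r0:8,r1:6,r2:6,r3:Mul1,r4:7,r5:3
c2: issue ADD r3<-Add1 | r0:8,r1:6,r2:6,r3:Add1,r4:7,r5:3
c3: issue SUB r3<-Add2 | r0:8,r1:6,r2:6,r3:Add2,r4:7,r5:3
c4: issue MUL r0<-Mul2 | r0:Mul2,r1:6,r2:6,r3:Add2,r4:7,r5:3
c5: stall | r0:Mul2,r1:6,r2:6,r3:Add2,r4:7,r5:3
c6: CDB Add2=0; stall | r0:Mul2,r1:6,r2:6,r3:0,r4:7,r5:3
c7: CDB Mul1=36; issue MUL r4<-Mul1 | r0:Mul2,r1:6,r2:6,r3:0,r4:Mul1,r5:3
c8: stall | r0:Mul2,r1:6,r2:6,r3:0,r4:Mul1,r5:3
c9: stall | r0:Mul2,r1:6,r2:6,r3:0,r4:Mul1,r5:3
c10: CDB Add1=39; stall | r0:Mul2,r1:6,r2:6,r3:0,r4:Mul1,r5:3
c11: CDB Mul2=0; issue MUL r0<-Mul2 | r0:Mul2,r1:6,r2:6,r3:0,r4:Mul1,r5:3
c12: stall | r0:Mul2,r1:6,r2:6,r3:0,r4:Mul1,r5:3
c13: stall | r0:Mul2,r1:6,r2:6,r3:0,r4:Mul1,r5:3
c14: stall | r0:Mul2,r1:6,r2:6,r3:0,r4:Mul1,r5:3
c15: stall | r0:Mul2,r1:6,r2:6,r3:0,r4:Mul1,r5:3
c16: CDB Mul1=0; issue MUL r1<-Mul1 | r0:Mul2,r1:Mul1,r2:6,r3:0,r4:0,r5:3
c17: CDB Mul2=18 | r0:18,r1:Mul1,r2:6,r3:0,r4:0,r5:3

STATUS = VALUE 0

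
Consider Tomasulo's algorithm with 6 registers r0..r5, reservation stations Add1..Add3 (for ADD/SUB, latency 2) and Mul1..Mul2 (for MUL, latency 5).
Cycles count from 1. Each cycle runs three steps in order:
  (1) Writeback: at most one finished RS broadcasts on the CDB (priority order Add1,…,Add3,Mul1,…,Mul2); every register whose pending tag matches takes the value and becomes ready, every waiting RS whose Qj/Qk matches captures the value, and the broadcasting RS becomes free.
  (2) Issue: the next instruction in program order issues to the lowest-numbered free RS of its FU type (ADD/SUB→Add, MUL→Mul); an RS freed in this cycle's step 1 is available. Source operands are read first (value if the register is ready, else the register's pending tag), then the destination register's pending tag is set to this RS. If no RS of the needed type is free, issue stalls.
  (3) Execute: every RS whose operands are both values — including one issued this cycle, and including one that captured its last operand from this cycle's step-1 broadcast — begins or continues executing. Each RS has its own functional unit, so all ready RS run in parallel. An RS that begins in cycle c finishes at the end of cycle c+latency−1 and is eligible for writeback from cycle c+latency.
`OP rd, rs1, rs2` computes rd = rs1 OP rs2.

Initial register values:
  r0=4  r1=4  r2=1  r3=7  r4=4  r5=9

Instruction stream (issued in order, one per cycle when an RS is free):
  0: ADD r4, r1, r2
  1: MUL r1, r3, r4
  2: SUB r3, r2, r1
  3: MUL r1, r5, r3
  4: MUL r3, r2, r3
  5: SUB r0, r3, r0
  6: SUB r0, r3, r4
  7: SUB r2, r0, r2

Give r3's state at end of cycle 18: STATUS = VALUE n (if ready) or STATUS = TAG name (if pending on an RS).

STATUS = VALUE -34

  c1: issue ADD r4<-Add1  regs: r0:4,r1:4,r2:1,r3:7,r4:Add1,r5:9
  c2: issue MUL r1<-Mul1  regs: r0:4,r1:Mul1,r2:1,r3:7,r4:Add1,r5:9
  c3: CDB Add1=5; issue SUB r3<-Add1  regs: r0:4,r1:Mul1,r2:1,r3:Add1,r4:5,r5:9
  c4: issue MUL r1<-Mul2  regs: r0:4,r1:Mul2,r2:1,r3:Add1,r4:5,r5:9
  c5: stall  regs: r0:4,r1:Mul2,r2:1,r3:Add1,r4:5,r5:9
  c6: stall  regs: r0:4,r1:Mul2,r2:1,r3:Add1,r4:5,r5:9
  c7: stall  regs: r0:4,r1:Mul2,r2:1,r3:Add1,r4:5,r5:9
  c8: CDB Mul1=35; issue MUL r3<-Mul1  regs: r0:4,r1:Mul2,r2:1,r3:Mul1,r4:5,r5:9
  c9: issue SUB r0<-Add2  regs: r0:Add2,r1:Mul2,r2:1,r3:Mul1,r4:5,r5:9
  c10: CDB Add1=-34; issue SUB r0<-Add1  regs: r0:Add1,r1:Mul2,r2:1,r3:Mul1,r4:5,r5:9
  c11: issue SUB r2<-Add3  regs: r0:Add1,r1:Mul2,r2:Add3,r3:Mul1,r4:5,r5:9
  c12: -  regs: r0:Add1,r1:Mul2,r2:Add3,r3:Mul1,r4:5,r5:9
  c13: -  regs: r0:Add1,r1:Mul2,r2:Add3,r3:Mul1,r4:5,r5:9
  c14: -  regs: r0:Add1,r1:Mul2,r2:Add3,r3:Mul1,r4:5,r5:9
  c15: CDB Mul1=-34  regs: r0:Add1,r1:Mul2,r2:Add3,r3:-34,r4:5,r5:9
  c16: CDB Mul2=-306  regs: r0:Add1,r1:-306,r2:Add3,r3:-34,r4:5,r5:9
  c17: CDB Add1=-39  regs: r0:-39,r1:-306,r2:Add3,r3:-34,r4:5,r5:9
  c18: CDB Add2=-38  regs: r0:-39,r1:-306,r2:Add3,r3:-34,r4:5,r5:9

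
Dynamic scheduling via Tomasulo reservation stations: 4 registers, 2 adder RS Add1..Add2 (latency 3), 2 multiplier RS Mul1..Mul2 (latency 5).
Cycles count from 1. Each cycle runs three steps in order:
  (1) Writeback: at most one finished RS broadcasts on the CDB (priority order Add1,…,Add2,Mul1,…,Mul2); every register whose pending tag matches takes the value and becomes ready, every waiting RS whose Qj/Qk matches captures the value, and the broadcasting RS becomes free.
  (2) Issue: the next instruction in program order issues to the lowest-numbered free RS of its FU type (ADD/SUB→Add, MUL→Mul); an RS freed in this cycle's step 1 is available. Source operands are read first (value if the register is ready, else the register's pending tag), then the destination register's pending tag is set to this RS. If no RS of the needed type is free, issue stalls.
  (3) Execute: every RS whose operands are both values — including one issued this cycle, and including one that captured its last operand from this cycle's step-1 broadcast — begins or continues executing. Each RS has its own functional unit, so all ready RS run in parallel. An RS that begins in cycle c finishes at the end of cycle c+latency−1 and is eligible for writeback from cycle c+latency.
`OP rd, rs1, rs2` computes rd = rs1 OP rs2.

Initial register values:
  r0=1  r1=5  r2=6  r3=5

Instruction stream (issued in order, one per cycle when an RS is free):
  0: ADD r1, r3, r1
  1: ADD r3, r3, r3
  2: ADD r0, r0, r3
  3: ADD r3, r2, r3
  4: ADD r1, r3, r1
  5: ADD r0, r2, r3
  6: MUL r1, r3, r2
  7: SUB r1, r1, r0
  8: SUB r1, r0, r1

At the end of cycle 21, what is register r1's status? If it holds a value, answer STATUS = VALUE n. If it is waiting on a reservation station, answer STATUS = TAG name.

c1: issue ADD r1<-Add1 | r0:1,r1:Add1,r2:6,r3:5
c2: issue ADD r3<-Add2 | r0:1,r1:Add1,r2:6,r3:Add2
c3: stall | r0:1,r1:Add1,r2:6,r3:Add2
c4: CDB Add1=10; issue ADD r0<-Add1 | r0:Add1,r1:10,r2:6,r3:Add2
c5: CDB Add2=10; issue ADD r3<-Add2 | r0:Add1,r1:10,r2:6,r3:Add2
c6: stall | r0:Add1,r1:10,r2:6,r3:Add2
c7: stall | r0:Add1,r1:10,r2:6,r3:Add2
c8: CDB Add1=11; issue ADD r1<-Add1 | r0:11,r1:Add1,r2:6,r3:Add2
c9: CDB Add2=16; issue ADD r0<-Add2 | r0:Add2,r1:Add1,r2:6,r3:16
c10: issue MUL r1<-Mul1 | r0:Add2,r1:Mul1,r2:6,r3:16
c11: stall | r0:Add2,r1:Mul1,r2:6,r3:16
c12: CDB Add1=26; issue SUB r1<-Add1 | r0:Add2,r1:Add1,r2:6,r3:16
c13: CDB Add2=22; issue SUB r1<-Add2 | r0:22,r1:Add2,r2:6,r3:16
c14: - | r0:22,r1:Add2,r2:6,r3:16
c15: CDB Mul1=96 | r0:22,r1:Add2,r2:6,r3:16
c16: - | r0:22,r1:Add2,r2:6,r3:16
c17: - | r0:22,r1:Add2,r2:6,r3:16
c18: CDB Add1=74 | r0:22,r1:Add2,r2:6,r3:16
c19: - | r0:22,r1:Add2,r2:6,r3:16
c20: - | r0:22,r1:Add2,r2:6,r3:16
c21: CDB Add2=-52 | r0:22,r1:-52,r2:6,r3:16

STATUS = VALUE -52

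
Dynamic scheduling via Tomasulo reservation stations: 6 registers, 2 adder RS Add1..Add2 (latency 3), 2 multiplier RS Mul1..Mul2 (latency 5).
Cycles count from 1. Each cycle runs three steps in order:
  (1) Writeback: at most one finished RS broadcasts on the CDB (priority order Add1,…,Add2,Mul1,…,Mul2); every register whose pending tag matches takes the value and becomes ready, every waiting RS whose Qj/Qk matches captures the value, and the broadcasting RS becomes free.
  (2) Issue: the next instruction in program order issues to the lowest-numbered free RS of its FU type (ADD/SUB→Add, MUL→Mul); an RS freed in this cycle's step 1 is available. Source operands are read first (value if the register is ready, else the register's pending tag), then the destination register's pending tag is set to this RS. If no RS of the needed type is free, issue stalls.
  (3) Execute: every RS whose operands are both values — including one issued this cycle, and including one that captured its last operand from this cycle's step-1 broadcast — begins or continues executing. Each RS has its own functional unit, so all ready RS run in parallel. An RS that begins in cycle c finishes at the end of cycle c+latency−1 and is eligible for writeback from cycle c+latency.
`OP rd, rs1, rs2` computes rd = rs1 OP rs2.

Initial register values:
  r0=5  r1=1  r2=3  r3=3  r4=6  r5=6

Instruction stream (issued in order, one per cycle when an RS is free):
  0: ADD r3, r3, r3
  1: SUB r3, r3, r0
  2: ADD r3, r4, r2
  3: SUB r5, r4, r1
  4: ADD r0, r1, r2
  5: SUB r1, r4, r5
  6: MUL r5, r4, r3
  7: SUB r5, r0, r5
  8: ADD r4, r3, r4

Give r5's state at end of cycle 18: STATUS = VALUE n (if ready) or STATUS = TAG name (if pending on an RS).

cycle 1: issue ADD r3<-Add1 // r0:5,r1:1,r2:3,r3:Add1,r4:6,r5:6
cycle 2: issue SUB r3<-Add2 // r0:5,r1:1,r2:3,r3:Add2,r4:6,r5:6
cycle 3: stall // r0:5,r1:1,r2:3,r3:Add2,r4:6,r5:6
cycle 4: CDB Add1=6; issue ADD r3<-Add1 // r0:5,r1:1,r2:3,r3:Add1,r4:6,r5:6
cycle 5: stall // r0:5,r1:1,r2:3,r3:Add1,r4:6,r5:6
cycle 6: stall // r0:5,r1:1,r2:3,r3:Add1,r4:6,r5:6
cycle 7: CDB Add1=9; issue SUB r5<-Add1 // r0:5,r1:1,r2:3,r3:9,r4:6,r5:Add1
cycle 8: CDB Add2=1; issue ADD r0<-Add2 // r0:Add2,r1:1,r2:3,r3:9,r4:6,r5:Add1
cycle 9: stall // r0:Add2,r1:1,r2:3,r3:9,r4:6,r5:Add1
cycle 10: CDB Add1=5; issue SUB r1<-Add1 // r0:Add2,r1:Add1,r2:3,r3:9,r4:6,r5:5
cycle 11: CDB Add2=4; issue MUL r5<-Mul1 // r0:4,r1:Add1,r2:3,r3:9,r4:6,r5:Mul1
cycle 12: issue SUB r5<-Add2 // r0:4,r1:Add1,r2:3,r3:9,r4:6,r5:Add2
cycle 13: CDB Add1=1; issue ADD r4<-Add1 // r0:4,r1:1,r2:3,r3:9,r4:Add1,r5:Add2
cycle 14: - // r0:4,r1:1,r2:3,r3:9,r4:Add1,r5:Add2
cycle 15: - // r0:4,r1:1,r2:3,r3:9,r4:Add1,r5:Add2
cycle 16: CDB Add1=15 // r0:4,r1:1,r2:3,r3:9,r4:15,r5:Add2
cycle 17: CDB Mul1=54 // r0:4,r1:1,r2:3,r3:9,r4:15,r5:Add2
cycle 18: - // r0:4,r1:1,r2:3,r3:9,r4:15,r5:Add2

STATUS = TAG Add2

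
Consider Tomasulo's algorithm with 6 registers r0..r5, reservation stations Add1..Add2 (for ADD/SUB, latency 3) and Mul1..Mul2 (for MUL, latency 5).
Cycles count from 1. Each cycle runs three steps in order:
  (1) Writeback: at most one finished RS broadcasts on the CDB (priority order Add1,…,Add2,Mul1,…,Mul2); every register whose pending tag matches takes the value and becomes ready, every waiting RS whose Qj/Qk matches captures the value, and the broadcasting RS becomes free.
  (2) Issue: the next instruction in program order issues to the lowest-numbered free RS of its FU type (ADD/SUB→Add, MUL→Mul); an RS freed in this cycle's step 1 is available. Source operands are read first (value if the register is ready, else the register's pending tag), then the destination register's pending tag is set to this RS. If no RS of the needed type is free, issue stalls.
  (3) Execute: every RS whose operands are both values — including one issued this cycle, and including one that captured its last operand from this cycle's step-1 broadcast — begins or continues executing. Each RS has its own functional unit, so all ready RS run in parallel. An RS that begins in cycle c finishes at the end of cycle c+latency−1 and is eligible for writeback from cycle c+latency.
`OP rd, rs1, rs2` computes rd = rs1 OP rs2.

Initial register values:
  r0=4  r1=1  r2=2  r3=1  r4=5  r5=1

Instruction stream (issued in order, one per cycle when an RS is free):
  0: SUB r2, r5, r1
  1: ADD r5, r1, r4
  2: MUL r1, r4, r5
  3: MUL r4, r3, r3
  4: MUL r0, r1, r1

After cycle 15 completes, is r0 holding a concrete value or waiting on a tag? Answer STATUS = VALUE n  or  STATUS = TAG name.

STATUS = VALUE 900

  c1: issue SUB r2<-Add1  regs: r0:4,r1:1,r2:Add1,r3:1,r4:5,r5:1
  c2: issue ADD r5<-Add2  regs: r0:4,r1:1,r2:Add1,r3:1,r4:5,r5:Add2
  c3: issue MUL r1<-Mul1  regs: r0:4,r1:Mul1,r2:Add1,r3:1,r4:5,r5:Add2
  c4: CDB Add1=0; issue MUL r4<-Mul2  regs: r0:4,r1:Mul1,r2:0,r3:1,r4:Mul2,r5:Add2
  c5: CDB Add2=6; stall  regs: r0:4,r1:Mul1,r2:0,r3:1,r4:Mul2,r5:6
  c6: stall  regs: r0:4,r1:Mul1,r2:0,r3:1,r4:Mul2,r5:6
  c7: stall  regs: r0:4,r1:Mul1,r2:0,r3:1,r4:Mul2,r5:6
  c8: stall  regs: r0:4,r1:Mul1,r2:0,r3:1,r4:Mul2,r5:6
  c9: CDB Mul2=1; issue MUL r0<-Mul2  regs: r0:Mul2,r1:Mul1,r2:0,r3:1,r4:1,r5:6
  c10: CDB Mul1=30  regs: r0:Mul2,r1:30,r2:0,r3:1,r4:1,r5:6
  c11: -  regs: r0:Mul2,r1:30,r2:0,r3:1,r4:1,r5:6
  c12: -  regs: r0:Mul2,r1:30,r2:0,r3:1,r4:1,r5:6
  c13: -  regs: r0:Mul2,r1:30,r2:0,r3:1,r4:1,r5:6
  c14: -  regs: r0:Mul2,r1:30,r2:0,r3:1,r4:1,r5:6
  c15: CDB Mul2=900  regs: r0:900,r1:30,r2:0,r3:1,r4:1,r5:6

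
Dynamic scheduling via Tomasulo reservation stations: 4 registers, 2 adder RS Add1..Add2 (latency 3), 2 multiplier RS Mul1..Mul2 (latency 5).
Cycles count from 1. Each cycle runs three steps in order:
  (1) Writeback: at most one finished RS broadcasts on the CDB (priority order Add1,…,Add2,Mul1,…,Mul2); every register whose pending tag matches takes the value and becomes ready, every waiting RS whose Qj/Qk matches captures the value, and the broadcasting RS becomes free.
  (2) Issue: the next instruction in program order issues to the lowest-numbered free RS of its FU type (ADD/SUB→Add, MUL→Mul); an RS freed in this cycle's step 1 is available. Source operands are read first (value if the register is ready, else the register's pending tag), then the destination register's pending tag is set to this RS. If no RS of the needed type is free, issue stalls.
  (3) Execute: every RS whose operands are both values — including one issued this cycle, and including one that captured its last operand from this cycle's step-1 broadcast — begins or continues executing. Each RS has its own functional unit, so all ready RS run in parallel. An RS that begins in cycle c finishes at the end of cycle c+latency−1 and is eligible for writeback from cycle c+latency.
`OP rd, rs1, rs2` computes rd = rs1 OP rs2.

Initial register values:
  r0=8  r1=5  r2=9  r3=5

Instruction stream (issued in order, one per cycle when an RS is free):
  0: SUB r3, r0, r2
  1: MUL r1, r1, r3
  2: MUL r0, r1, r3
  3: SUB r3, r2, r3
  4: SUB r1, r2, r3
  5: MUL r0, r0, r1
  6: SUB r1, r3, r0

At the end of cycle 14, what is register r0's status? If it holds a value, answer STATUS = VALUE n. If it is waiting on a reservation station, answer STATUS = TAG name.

  c1: issue SUB r3<-Add1  regs: r0:8,r1:5,r2:9,r3:Add1
  c2: issue MUL r1<-Mul1  regs: r0:8,r1:Mul1,r2:9,r3:Add1
  c3: issue MUL r0<-Mul2  regs: r0:Mul2,r1:Mul1,r2:9,r3:Add1
  c4: CDB Add1=-1; issue SUB r3<-Add1  regs: r0:Mul2,r1:Mul1,r2:9,r3:Add1
  c5: issue SUB r1<-Add2  regs: r0:Mul2,r1:Add2,r2:9,r3:Add1
  c6: stall  regs: r0:Mul2,r1:Add2,r2:9,r3:Add1
  c7: CDB Add1=10; stall  regs: r0:Mul2,r1:Add2,r2:9,r3:10
  c8: stall  regs: r0:Mul2,r1:Add2,r2:9,r3:10
  c9: CDB Mul1=-5; issue MUL r0<-Mul1  regs: r0:Mul1,r1:Add2,r2:9,r3:10
  c10: CDB Add2=-1; issue SUB r1<-Add1  regs: r0:Mul1,r1:Add1,r2:9,r3:10
  c11: -  regs: r0:Mul1,r1:Add1,r2:9,r3:10
  c12: -  regs: r0:Mul1,r1:Add1,r2:9,r3:10
  c13: -  regs: r0:Mul1,r1:Add1,r2:9,r3:10
  c14: CDB Mul2=5  regs: r0:Mul1,r1:Add1,r2:9,r3:10

STATUS = TAG Mul1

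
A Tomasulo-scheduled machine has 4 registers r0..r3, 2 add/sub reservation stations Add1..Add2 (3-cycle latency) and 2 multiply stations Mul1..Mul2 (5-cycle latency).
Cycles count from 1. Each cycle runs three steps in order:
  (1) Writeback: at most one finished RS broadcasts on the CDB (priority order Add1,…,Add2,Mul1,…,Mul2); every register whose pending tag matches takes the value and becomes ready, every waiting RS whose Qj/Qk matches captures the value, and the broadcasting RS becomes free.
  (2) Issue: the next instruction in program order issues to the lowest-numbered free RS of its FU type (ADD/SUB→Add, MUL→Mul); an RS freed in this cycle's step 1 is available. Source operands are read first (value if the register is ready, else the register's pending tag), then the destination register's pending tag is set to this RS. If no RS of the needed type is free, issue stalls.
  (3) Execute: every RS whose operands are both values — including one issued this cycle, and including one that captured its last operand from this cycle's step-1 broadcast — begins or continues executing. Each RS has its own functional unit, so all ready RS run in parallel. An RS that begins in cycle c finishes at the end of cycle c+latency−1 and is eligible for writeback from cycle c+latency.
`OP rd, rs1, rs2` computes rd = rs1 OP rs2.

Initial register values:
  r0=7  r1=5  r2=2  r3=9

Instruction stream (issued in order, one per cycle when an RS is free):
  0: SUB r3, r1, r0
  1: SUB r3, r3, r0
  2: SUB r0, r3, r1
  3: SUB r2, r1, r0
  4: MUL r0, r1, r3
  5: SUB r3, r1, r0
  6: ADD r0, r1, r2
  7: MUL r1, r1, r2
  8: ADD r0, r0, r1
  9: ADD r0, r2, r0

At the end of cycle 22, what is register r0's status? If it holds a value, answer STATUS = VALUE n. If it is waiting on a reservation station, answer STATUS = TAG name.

STATUS = TAG Add1

  c1: issue SUB r3<-Add1  regs: r0:7,r1:5,r2:2,r3:Add1
  c2: issue SUB r3<-Add2  regs: r0:7,r1:5,r2:2,r3:Add2
  c3: stall  regs: r0:7,r1:5,r2:2,r3:Add2
  c4: CDB Add1=-2; issue SUB r0<-Add1  regs: r0:Add1,r1:5,r2:2,r3:Add2
  c5: stall  regs: r0:Add1,r1:5,r2:2,r3:Add2
  c6: stall  regs: r0:Add1,r1:5,r2:2,r3:Add2
  c7: CDB Add2=-9; issue SUB r2<-Add2  regs: r0:Add1,r1:5,r2:Add2,r3:-9
  c8: issue MUL r0<-Mul1  regs: r0:Mul1,r1:5,r2:Add2,r3:-9
  c9: stall  regs: r0:Mul1,r1:5,r2:Add2,r3:-9
  c10: CDB Add1=-14; issue SUB r3<-Add1  regs: r0:Mul1,r1:5,r2:Add2,r3:Add1
  c11: stall  regs: r0:Mul1,r1:5,r2:Add2,r3:Add1
  c12: stall  regs: r0:Mul1,r1:5,r2:Add2,r3:Add1
  c13: CDB Add2=19; issue ADD r0<-Add2  regs: r0:Add2,r1:5,r2:19,r3:Add1
  c14: CDB Mul1=-45; issue MUL r1<-Mul1  regs: r0:Add2,r1:Mul1,r2:19,r3:Add1
  c15: stall  regs: r0:Add2,r1:Mul1,r2:19,r3:Add1
  c16: CDB Add2=24; issue ADD r0<-Add2  regs: r0:Add2,r1:Mul1,r2:19,r3:Add1
  c17: CDB Add1=50; issue ADD r0<-Add1  regs: r0:Add1,r1:Mul1,r2:19,r3:50
  c18: -  regs: r0:Add1,r1:Mul1,r2:19,r3:50
  c19: CDB Mul1=95  regs: r0:Add1,r1:95,r2:19,r3:50
  c20: -  regs: r0:Add1,r1:95,r2:19,r3:50
  c21: -  regs: r0:Add1,r1:95,r2:19,r3:50
  c22: CDB Add2=119  regs: r0:Add1,r1:95,r2:19,r3:50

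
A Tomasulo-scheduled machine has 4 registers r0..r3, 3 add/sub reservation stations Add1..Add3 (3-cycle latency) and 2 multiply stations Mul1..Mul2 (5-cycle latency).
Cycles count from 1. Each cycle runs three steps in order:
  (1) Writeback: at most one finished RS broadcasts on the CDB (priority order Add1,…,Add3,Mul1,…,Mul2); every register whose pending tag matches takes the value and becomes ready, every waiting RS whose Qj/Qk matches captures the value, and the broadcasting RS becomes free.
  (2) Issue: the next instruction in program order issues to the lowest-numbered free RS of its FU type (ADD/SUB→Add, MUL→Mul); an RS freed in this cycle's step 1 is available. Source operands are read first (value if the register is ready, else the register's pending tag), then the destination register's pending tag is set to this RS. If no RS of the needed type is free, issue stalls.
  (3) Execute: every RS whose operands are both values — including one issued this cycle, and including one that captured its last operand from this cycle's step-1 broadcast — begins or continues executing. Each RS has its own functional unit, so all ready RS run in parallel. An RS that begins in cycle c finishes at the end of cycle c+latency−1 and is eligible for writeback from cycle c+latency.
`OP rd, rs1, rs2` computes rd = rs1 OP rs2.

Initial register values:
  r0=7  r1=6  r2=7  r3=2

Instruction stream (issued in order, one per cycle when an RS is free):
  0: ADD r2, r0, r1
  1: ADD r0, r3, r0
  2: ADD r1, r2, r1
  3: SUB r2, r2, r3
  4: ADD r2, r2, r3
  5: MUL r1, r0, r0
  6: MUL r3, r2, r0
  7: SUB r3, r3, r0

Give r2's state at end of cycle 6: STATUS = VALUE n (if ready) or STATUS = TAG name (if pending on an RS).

STATUS = TAG Add2

cycle 1: issue ADD r2<-Add1 // r0:7,r1:6,r2:Add1,r3:2
cycle 2: issue ADD r0<-Add2 // r0:Add2,r1:6,r2:Add1,r3:2
cycle 3: issue ADD r1<-Add3 // r0:Add2,r1:Add3,r2:Add1,r3:2
cycle 4: CDB Add1=13; issue SUB r2<-Add1 // r0:Add2,r1:Add3,r2:Add1,r3:2
cycle 5: CDB Add2=9; issue ADD r2<-Add2 // r0:9,r1:Add3,r2:Add2,r3:2
cycle 6: issue MUL r1<-Mul1 // r0:9,r1:Mul1,r2:Add2,r3:2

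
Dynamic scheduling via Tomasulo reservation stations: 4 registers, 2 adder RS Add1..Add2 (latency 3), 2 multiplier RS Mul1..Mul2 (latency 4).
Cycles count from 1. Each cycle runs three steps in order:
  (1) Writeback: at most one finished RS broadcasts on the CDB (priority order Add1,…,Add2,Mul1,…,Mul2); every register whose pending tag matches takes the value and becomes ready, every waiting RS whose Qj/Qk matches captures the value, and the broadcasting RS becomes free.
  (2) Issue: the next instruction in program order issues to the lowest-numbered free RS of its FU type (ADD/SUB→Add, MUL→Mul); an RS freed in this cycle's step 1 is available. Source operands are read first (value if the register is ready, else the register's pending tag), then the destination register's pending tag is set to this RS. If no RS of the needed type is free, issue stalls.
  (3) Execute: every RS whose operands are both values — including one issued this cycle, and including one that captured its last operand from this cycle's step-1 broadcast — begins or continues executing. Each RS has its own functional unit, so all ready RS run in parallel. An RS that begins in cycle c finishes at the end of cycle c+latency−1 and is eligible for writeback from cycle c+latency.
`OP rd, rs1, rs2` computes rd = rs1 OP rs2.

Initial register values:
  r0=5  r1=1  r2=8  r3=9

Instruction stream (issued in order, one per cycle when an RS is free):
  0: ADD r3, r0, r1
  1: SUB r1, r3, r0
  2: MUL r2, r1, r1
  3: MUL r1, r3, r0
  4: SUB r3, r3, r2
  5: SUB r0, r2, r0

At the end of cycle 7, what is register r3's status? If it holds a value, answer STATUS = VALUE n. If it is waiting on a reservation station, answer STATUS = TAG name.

  c1: issue ADD r3<-Add1  regs: r0:5,r1:1,r2:8,r3:Add1
  c2: issue SUB r1<-Add2  regs: r0:5,r1:Add2,r2:8,r3:Add1
  c3: issue MUL r2<-Mul1  regs: r0:5,r1:Add2,r2:Mul1,r3:Add1
  c4: CDB Add1=6; issue MUL r1<-Mul2  regs: r0:5,r1:Mul2,r2:Mul1,r3:6
  c5: issue SUB r3<-Add1  regs: r0:5,r1:Mul2,r2:Mul1,r3:Add1
  c6: stall  regs: r0:5,r1:Mul2,r2:Mul1,r3:Add1
  c7: CDB Add2=1; issue SUB r0<-Add2  regs: r0:Add2,r1:Mul2,r2:Mul1,r3:Add1

STATUS = TAG Add1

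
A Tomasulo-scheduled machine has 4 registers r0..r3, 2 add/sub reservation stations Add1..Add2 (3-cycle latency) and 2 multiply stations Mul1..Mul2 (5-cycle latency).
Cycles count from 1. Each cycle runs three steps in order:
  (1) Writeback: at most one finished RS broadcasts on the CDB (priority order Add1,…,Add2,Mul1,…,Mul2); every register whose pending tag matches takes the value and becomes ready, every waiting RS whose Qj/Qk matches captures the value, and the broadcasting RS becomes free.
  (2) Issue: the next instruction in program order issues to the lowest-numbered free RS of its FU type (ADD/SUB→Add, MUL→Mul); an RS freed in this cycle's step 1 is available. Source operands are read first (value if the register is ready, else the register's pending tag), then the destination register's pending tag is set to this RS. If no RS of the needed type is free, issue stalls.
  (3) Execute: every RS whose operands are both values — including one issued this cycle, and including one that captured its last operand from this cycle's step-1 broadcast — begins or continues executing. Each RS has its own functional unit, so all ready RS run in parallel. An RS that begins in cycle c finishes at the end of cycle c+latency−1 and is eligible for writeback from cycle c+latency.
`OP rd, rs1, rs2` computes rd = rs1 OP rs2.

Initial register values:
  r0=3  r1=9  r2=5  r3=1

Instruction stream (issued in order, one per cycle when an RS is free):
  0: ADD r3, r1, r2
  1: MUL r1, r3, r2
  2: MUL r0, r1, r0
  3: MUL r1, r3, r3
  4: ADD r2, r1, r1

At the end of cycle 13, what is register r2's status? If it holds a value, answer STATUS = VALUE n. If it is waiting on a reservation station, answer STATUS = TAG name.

  c1: issue ADD r3<-Add1  regs: r0:3,r1:9,r2:5,r3:Add1
  c2: issue MUL r1<-Mul1  regs: r0:3,r1:Mul1,r2:5,r3:Add1
  c3: issue MUL r0<-Mul2  regs: r0:Mul2,r1:Mul1,r2:5,r3:Add1
  c4: CDB Add1=14; stall  regs: r0:Mul2,r1:Mul1,r2:5,r3:14
  c5: stall  regs: r0:Mul2,r1:Mul1,r2:5,r3:14
  c6: stall  regs: r0:Mul2,r1:Mul1,r2:5,r3:14
  c7: stall  regs: r0:Mul2,r1:Mul1,r2:5,r3:14
  c8: stall  regs: r0:Mul2,r1:Mul1,r2:5,r3:14
  c9: CDB Mul1=70; issue MUL r1<-Mul1  regs: r0:Mul2,r1:Mul1,r2:5,r3:14
  c10: issue ADD r2<-Add1  regs: r0:Mul2,r1:Mul1,r2:Add1,r3:14
  c11: -  regs: r0:Mul2,r1:Mul1,r2:Add1,r3:14
  c12: -  regs: r0:Mul2,r1:Mul1,r2:Add1,r3:14
  c13: -  regs: r0:Mul2,r1:Mul1,r2:Add1,r3:14

STATUS = TAG Add1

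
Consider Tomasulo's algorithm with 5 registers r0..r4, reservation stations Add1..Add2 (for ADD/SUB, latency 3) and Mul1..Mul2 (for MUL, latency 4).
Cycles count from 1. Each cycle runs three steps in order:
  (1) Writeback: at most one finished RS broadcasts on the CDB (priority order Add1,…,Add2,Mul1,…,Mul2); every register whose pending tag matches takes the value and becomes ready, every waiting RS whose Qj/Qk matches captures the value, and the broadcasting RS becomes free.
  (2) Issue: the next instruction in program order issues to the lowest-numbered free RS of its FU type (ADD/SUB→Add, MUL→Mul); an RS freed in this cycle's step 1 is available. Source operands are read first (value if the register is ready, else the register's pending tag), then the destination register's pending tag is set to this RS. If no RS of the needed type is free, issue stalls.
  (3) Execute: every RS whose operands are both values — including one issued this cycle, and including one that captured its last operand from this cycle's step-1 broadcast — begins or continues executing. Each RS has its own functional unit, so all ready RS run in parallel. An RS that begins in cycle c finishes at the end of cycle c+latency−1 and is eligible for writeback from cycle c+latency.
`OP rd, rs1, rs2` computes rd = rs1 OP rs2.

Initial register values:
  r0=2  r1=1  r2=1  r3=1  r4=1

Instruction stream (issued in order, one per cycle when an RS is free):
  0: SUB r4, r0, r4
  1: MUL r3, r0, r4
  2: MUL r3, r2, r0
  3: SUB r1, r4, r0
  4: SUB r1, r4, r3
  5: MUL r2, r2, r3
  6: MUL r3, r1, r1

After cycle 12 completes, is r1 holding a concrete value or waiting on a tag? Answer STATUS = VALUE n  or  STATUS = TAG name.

c1: issue SUB r4<-Add1 | r0:2,r1:1,r2:1,r3:1,r4:Add1
c2: issue MUL r3<-Mul1 | r0:2,r1:1,r2:1,r3:Mul1,r4:Add1
c3: issue MUL r3<-Mul2 | r0:2,r1:1,r2:1,r3:Mul2,r4:Add1
c4: CDB Add1=1; issue SUB r1<-Add1 | r0:2,r1:Add1,r2:1,r3:Mul2,r4:1
c5: issue SUB r1<-Add2 | r0:2,r1:Add2,r2:1,r3:Mul2,r4:1
c6: stall | r0:2,r1:Add2,r2:1,r3:Mul2,r4:1
c7: CDB Add1=-1; stall | r0:2,r1:Add2,r2:1,r3:Mul2,r4:1
c8: CDB Mul1=2; issue MUL r2<-Mul1 | r0:2,r1:Add2,r2:Mul1,r3:Mul2,r4:1
c9: CDB Mul2=2; issue MUL r3<-Mul2 | r0:2,r1:Add2,r2:Mul1,r3:Mul2,r4:1
c10: - | r0:2,r1:Add2,r2:Mul1,r3:Mul2,r4:1
c11: - | r0:2,r1:Add2,r2:Mul1,r3:Mul2,r4:1
c12: CDB Add2=-1 | r0:2,r1:-1,r2:Mul1,r3:Mul2,r4:1

STATUS = VALUE -1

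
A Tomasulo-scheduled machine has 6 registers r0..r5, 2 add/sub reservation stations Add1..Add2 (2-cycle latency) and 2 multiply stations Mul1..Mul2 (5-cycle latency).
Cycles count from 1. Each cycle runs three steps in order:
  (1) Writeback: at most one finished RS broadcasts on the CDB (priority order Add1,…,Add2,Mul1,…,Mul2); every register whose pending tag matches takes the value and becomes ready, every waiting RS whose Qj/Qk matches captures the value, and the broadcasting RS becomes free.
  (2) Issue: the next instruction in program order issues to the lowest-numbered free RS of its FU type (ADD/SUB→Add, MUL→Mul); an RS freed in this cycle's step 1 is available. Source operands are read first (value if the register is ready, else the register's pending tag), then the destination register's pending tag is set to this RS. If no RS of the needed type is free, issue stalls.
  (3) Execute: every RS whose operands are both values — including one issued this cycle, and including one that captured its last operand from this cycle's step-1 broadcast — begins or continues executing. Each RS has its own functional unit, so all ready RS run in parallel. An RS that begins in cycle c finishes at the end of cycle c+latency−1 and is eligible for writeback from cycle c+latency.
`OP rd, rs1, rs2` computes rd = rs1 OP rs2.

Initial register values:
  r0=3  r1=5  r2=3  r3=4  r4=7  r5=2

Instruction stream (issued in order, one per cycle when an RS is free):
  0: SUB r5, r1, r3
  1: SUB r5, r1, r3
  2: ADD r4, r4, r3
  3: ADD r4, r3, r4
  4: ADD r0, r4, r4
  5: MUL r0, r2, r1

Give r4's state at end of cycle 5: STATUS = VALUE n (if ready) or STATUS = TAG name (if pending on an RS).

STATUS = TAG Add2

cycle 1: issue SUB r5<-Add1 // r0:3,r1:5,r2:3,r3:4,r4:7,r5:Add1
cycle 2: issue SUB r5<-Add2 // r0:3,r1:5,r2:3,r3:4,r4:7,r5:Add2
cycle 3: CDB Add1=1; issue ADD r4<-Add1 // r0:3,r1:5,r2:3,r3:4,r4:Add1,r5:Add2
cycle 4: CDB Add2=1; issue ADD r4<-Add2 // r0:3,r1:5,r2:3,r3:4,r4:Add2,r5:1
cycle 5: CDB Add1=11; issue ADD r0<-Add1 // r0:Add1,r1:5,r2:3,r3:4,r4:Add2,r5:1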